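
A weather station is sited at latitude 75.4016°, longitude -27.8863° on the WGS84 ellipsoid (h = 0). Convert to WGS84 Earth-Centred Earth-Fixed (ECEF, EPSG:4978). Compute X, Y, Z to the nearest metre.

WGS84: a = 6378137 m, e² = 0.006694380; N(φ) = a/√(1−e²sin²φ) = 6398224.140 m.
X = (N+h)·cosφ·cosλ = 1425361.481 m; Y = (N+h)·cosφ·sinλ = -754253.748 m; Z = (N(1−e²)+h)·sinφ = 6150215.851 m.

X 1425361 m, Y -754254 m, Z 6150216 m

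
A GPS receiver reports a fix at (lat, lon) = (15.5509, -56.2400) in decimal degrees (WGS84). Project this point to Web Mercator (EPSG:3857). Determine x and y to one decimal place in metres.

Web Mercator is spherical with R = a = 6378137 m.
x = R·λ = 6378137 × -0.981573171 = -6260608.162 m.
y = R·ln tan(π/4 + φ/2) = 6378137 × 0.274809446 = 1752772.298 m.

x -6260608.2 m, y 1752772.3 m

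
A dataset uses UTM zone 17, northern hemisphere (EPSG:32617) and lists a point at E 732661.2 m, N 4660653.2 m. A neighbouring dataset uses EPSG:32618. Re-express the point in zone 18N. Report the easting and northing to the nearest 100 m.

E 236200 m, N 4661700 m

UTM 17N → geographic: φ = 42.06349979°, λ = -78.18799990°.
UTM 18N (λ₀ = -75°) forward: E = 236225.939 m, N = 4661745.608 m.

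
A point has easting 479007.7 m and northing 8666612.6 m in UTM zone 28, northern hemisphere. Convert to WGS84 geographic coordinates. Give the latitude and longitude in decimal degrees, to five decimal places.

Zone 28N: λ₀ = -15°, k₀ = 0.9996, false easting 500000 m.
Meridian distance M = (N − FN)/k₀ = 8670080.6 m.
Inverse transverse Mercator on WGS84 gives φ = 78.07240021°, λ = -15.90990108°.

lat 78.07240°, lon -15.90990°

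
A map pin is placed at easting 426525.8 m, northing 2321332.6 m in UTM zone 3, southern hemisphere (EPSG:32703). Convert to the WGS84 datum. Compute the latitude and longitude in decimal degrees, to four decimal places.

lat -69.2080°, lon -166.8549°

Zone 3S: λ₀ = -165°, k₀ = 0.9996, false easting 500000 m, false northing 10000000 m.
Meridian distance M = (N − FN)/k₀ = -7681740.1 m.
Inverse transverse Mercator on WGS84 gives φ = -69.20800037°, λ = -166.85489963°.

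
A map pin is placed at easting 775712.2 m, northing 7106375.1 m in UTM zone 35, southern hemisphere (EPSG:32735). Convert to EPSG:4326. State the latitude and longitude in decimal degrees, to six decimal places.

lat -26.135600°, lon 29.757500°

Zone 35S: λ₀ = 27°, k₀ = 0.9996, false easting 500000 m, false northing 10000000 m.
Meridian distance M = (N − FN)/k₀ = -2894782.8 m.
Inverse transverse Mercator on WGS84 gives φ = -26.13560032°, λ = 29.75750037°.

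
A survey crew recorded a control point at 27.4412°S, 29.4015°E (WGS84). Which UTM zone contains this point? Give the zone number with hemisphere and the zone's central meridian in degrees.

UTM zone = ⌊(λ + 180)/6⌋ + 1; 29.4015° ∈ [24°, 30°) → zone 35.
Hemisphere: S (φ < 0).
Central meridian λ₀ = 6×35 − 183 = 27°.

Zone 35S, central meridian 27°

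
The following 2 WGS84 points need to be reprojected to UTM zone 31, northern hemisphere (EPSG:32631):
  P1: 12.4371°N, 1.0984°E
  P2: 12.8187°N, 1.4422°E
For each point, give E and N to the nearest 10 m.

P1: E 293300 m, N 1375630 m; P2: E 330930 m, N 1417600 m

UTM zone 31N: λ₀ = 3°, k₀ = 0.9996.
P1 (12.4371°, 1.0984°) → (293298.402, 1375626.998) m.
P2 (12.8187°, 1.4422°) → (330929.356, 1417596.610) m.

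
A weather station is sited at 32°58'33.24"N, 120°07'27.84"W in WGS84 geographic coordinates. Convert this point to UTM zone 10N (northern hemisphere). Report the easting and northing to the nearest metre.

E 768746 m, N 3652288 m

Zone 10 central meridian λ₀ = 6×10 − 183 = -123°; Δλ = +2.8756°.
Transverse Mercator on WGS84 with k₀ = 0.9996 gives E = 768745.906 m, N = 3652287.762 m.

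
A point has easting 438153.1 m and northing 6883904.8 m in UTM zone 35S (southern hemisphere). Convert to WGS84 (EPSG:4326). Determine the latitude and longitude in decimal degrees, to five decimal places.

lat -28.16910°, lon 26.37000°

Zone 35S: λ₀ = 27°, k₀ = 0.9996, false easting 500000 m, false northing 10000000 m.
Meridian distance M = (N − FN)/k₀ = -3117342.1 m.
Inverse transverse Mercator on WGS84 gives φ = -28.16910005°, λ = 26.37000019°.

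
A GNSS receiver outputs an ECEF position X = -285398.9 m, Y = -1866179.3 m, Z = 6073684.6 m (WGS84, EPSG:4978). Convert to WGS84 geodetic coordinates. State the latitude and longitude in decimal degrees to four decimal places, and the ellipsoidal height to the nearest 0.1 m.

lat 72.8420°, lon -98.6950°, h 1696.3 m

λ = atan2(Y, X) = -98.69500014°; p = √(X²+Y²) = 1887876.5 m.
Bowring's method on WGS84 (a = 6378137 m, b = 6356752.314 m) gives φ = 72.84199994°, h = 1696.346 m.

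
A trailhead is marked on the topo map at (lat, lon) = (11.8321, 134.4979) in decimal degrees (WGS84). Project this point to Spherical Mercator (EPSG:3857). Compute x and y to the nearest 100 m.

Web Mercator is spherical with R = a = 6378137 m.
x = R·λ = 6378137 × 2.347431192 = 14972237.741 m.
y = R·ln tan(π/4 + φ/2) = 6378137 × 0.207992746 = 1326606.229 m.

x 14972200 m, y 1326600 m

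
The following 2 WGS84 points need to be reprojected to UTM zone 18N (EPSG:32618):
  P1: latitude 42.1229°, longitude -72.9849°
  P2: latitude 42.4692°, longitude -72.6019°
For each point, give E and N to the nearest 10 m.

UTM zone 18N: λ₀ = -75°, k₀ = 0.9996.
P1 (42.1229°, -72.9849°) → (666567.786, 4665386.865) m.
P2 (42.4692°, -72.6019°) → (697144.458, 4704659.613) m.

P1: E 666570 m, N 4665390 m; P2: E 697140 m, N 4704660 m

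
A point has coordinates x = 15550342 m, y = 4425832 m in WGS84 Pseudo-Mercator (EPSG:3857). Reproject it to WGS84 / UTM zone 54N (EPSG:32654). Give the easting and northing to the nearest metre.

Web Mercator inverse (R = 6378137 m) → φ = 36.90470353°, λ = 139.69109892°.
UTM 54N forward: E = 383391.096 m, N = 4085100.802 m.

E 383391 m, N 4085101 m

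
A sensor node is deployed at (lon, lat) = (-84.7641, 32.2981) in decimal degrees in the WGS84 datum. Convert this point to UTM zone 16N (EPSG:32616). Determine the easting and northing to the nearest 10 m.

Zone 16 central meridian λ₀ = 6×16 − 183 = -87°; Δλ = +2.2359°.
Transverse Mercator on WGS84 with k₀ = 0.9996 gives E = 710529.653 m, N = 3575674.207 m.

E 710530 m, N 3575670 m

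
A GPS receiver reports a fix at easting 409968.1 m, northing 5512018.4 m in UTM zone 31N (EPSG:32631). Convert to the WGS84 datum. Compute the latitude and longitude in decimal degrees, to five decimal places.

lat 49.75390°, lon 1.75010°

Zone 31N: λ₀ = 3°, k₀ = 0.9996, false easting 500000 m.
Meridian distance M = (N − FN)/k₀ = 5514224.1 m.
Inverse transverse Mercator on WGS84 gives φ = 49.75390028°, λ = 1.75010041°.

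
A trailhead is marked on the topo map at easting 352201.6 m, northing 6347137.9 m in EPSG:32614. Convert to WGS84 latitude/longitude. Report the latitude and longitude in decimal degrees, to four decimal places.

lat 57.2434°, lon -101.4493°

Zone 14N: λ₀ = -99°, k₀ = 0.9996, false easting 500000 m.
Meridian distance M = (N − FN)/k₀ = 6349677.8 m.
Inverse transverse Mercator on WGS84 gives φ = 57.24339956°, λ = -101.44930000°.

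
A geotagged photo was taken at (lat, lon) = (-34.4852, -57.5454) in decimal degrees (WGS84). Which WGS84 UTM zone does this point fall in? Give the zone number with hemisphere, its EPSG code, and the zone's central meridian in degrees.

UTM zone = ⌊(λ + 180)/6⌋ + 1; -57.5454° ∈ [-60°, -54°) → zone 21.
Hemisphere: S (φ < 0).
Central meridian λ₀ = 6×21 − 183 = -57°.
EPSG code: 32721.

Zone 21S (EPSG:32721), central meridian -57°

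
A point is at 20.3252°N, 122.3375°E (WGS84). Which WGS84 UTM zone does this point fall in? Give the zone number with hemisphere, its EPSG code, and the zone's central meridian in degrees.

Zone 51N (EPSG:32651), central meridian 123°

UTM zone = ⌊(λ + 180)/6⌋ + 1; 122.3375° ∈ [120°, 126°) → zone 51.
Hemisphere: N (φ ≥ 0).
Central meridian λ₀ = 6×51 − 183 = 123°.
EPSG code: 32651.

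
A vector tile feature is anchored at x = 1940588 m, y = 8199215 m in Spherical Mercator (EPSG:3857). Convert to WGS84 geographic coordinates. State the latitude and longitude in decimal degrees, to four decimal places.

R = 6378137 m. λ = x/R = 17.43259861°.
φ = 2·arctan(exp(y/R)) − 90° = 2·arctan(3.61654) − 90° = 59.08700124°.

lat 59.0870°, lon 17.4326°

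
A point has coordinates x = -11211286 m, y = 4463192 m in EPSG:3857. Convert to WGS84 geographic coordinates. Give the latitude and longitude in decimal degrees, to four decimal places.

R = 6378137 m. λ = x/R = -100.71269568°.
φ = 2·arctan(exp(y/R)) − 90° = 2·arctan(2.01328) − 90° = 37.17259724°.

lat 37.1726°, lon -100.7127°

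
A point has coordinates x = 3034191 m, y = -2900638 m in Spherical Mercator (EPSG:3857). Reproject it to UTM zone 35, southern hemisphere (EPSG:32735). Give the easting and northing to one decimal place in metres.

Web Mercator inverse (R = 6378137 m) → φ = -25.20250198°, λ = 27.25660150°.
UTM 35S forward: E = 525851.038 m, N = 7212604.541 m.

E 525851.0 m, N 7212604.5 m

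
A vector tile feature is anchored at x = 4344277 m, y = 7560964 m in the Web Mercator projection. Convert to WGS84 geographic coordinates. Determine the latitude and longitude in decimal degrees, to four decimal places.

R = 6378137 m. λ = x/R = 39.02530428°.
φ = 2·arctan(exp(y/R)) − 90° = 2·arctan(3.27216) − 90° = 56.01279902°.

lat 56.0128°, lon 39.0253°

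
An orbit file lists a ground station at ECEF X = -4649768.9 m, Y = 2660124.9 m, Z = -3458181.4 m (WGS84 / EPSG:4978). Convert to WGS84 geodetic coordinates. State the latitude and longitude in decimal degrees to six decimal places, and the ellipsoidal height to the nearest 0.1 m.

λ = atan2(Y, X) = 150.22619984°; p = √(X²+Y²) = 5356922.2 m.
Bowring's method on WGS84 (a = 6378137 m, b = 6356752.314 m) gives φ = -33.01990036°, h = 4352.824 m.

lat -33.019900°, lon 150.226200°, h 4352.8 m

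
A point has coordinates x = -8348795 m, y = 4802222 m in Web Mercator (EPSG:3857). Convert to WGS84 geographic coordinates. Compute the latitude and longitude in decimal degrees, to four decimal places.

R = 6378137 m. λ = x/R = -74.99850152°.
φ = 2·arctan(exp(y/R)) − 90° = 2·arctan(2.12319) − 90° = 39.56010262°.

lat 39.5601°, lon -74.9985°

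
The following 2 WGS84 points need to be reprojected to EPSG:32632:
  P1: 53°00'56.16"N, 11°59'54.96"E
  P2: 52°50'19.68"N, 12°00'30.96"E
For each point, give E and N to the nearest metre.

UTM zone 32N: λ₀ = 9°, k₀ = 0.9996.
P1 (53.0156°, 11.9986°) → (701139.301, 5878211.928) m.
P2 (52.8388°, 12.0086°) → (702634.342, 5858580.139) m.

P1: E 701139 m, N 5878212 m; P2: E 702634 m, N 5858580 m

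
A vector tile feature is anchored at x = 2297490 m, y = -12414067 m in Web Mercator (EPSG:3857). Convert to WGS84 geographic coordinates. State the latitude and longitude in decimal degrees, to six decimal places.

lat -73.746800°, lon 20.638704°

R = 6378137 m. λ = x/R = 20.63870382°.
φ = 2·arctan(exp(y/R)) − 90° = 2·arctan(0.14279) − 90° = -73.74680009°.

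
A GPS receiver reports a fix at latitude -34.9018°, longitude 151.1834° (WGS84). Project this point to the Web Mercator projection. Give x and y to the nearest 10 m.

x 16829660 m, y -4150540 m

Web Mercator is spherical with R = a = 6378137 m.
x = R·λ = 6378137 × 2.638648104 = 16829659.104 m.
y = R·ln tan(π/4 + φ/2) = 6378137 × -0.650745531 = -4150544.151 m.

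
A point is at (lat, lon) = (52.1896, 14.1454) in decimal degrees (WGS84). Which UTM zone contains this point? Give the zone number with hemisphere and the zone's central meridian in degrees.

Zone 33N, central meridian 15°

UTM zone = ⌊(λ + 180)/6⌋ + 1; 14.1454° ∈ [12°, 18°) → zone 33.
Hemisphere: N (φ ≥ 0).
Central meridian λ₀ = 6×33 − 183 = 15°.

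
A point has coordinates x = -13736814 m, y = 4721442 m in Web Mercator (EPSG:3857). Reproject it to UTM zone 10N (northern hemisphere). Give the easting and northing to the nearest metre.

E 465371 m, N 4316675 m

Web Mercator inverse (R = 6378137 m) → φ = 38.99839728°, λ = -123.39989971°.
UTM 10N forward: E = 465371.142 m, N = 4316674.778 m.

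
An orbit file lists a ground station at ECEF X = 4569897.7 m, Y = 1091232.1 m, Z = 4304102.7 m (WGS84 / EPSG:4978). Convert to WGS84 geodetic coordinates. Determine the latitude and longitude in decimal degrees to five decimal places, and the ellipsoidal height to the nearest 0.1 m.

lat 42.68390°, lon 13.43000°, h 3464.3 m

λ = atan2(Y, X) = 13.42999986°; p = √(X²+Y²) = 4698377.6 m.
Bowring's method on WGS84 (a = 6378137 m, b = 6356752.314 m) gives φ = 42.68390031°, h = 3464.332 m.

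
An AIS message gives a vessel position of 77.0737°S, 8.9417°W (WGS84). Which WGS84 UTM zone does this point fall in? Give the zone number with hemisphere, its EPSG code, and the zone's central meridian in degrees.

Zone 29S (EPSG:32729), central meridian -9°

UTM zone = ⌊(λ + 180)/6⌋ + 1; -8.9417° ∈ [-12°, -6°) → zone 29.
Hemisphere: S (φ < 0).
Central meridian λ₀ = 6×29 − 183 = -9°.
EPSG code: 32729.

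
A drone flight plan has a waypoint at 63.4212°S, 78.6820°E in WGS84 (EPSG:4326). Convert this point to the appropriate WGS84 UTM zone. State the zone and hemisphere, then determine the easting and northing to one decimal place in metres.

Longitude 78.6820° lies in the 6° band [78°, 84°), giving zone 44; latitude is south of the equator, so 44S.
Zone 44 central meridian λ₀ = 6×44 − 183 = 81°; Δλ = -2.3180°.
Transverse Mercator on WGS84 with k₀ = 0.9996 gives E = 384301.161 m, N = 2965387.044 m.

Zone 44S: E 384301.2 m, N 2965387.0 m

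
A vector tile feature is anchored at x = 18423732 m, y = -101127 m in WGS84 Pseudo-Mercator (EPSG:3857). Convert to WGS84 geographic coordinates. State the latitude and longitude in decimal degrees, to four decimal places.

R = 6378137 m. λ = x/R = 165.50320046°.
φ = 2·arctan(exp(y/R)) − 90° = 2·arctan(0.98427) − 90° = -0.90840124°.

lat -0.9084°, lon 165.5032°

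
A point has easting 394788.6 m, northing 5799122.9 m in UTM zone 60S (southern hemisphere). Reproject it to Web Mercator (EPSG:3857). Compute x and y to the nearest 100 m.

Unproject from UTM 60S (λ₀ = 177°) → φ = -37.94940032°, λ = 175.80249983°.
Web Mercator (R = 6378137 m): x = 19570244.761 m, y = -4572280.239 m.

x 19570200 m, y -4572300 m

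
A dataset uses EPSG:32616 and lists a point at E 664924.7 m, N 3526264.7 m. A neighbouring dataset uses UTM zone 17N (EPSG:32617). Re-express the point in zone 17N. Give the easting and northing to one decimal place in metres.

E 97157.8 m, N 3532847.9 m

UTM 16N → geographic: φ = 31.86019976°, λ = -85.25670013°.
UTM 17N (λ₀ = -81°) forward: E = 97157.8498 m, N = 3532847.902 m.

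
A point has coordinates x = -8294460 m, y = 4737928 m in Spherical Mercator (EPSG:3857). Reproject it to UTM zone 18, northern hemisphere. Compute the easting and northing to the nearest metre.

E 542328 m, N 4329475 m

Web Mercator inverse (R = 6378137 m) → φ = 39.11339867°, λ = -74.51040192°.
UTM 18N forward: E = 542327.508 m, N = 4329474.768 m.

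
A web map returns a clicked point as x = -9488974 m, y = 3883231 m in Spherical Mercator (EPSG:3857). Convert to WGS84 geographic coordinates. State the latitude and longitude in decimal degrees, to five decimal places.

lat 32.90900°, lon -85.24090°

R = 6378137 m. λ = x/R = -85.24090375°.
φ = 2·arctan(exp(y/R)) − 90° = 2·arctan(1.83829) − 90° = 32.90899657°.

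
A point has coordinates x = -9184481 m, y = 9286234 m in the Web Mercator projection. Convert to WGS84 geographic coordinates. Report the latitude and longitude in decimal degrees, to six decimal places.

R = 6378137 m. λ = x/R = -82.50559659°.
φ = 2·arctan(exp(y/R)) − 90° = 2·arctan(4.28855) − 90° = 63.74869862°.

lat 63.748699°, lon -82.505597°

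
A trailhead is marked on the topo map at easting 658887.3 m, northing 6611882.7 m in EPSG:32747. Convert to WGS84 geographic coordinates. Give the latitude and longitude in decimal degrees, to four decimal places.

lat -30.6151°, lon 100.6576°

Zone 47S: λ₀ = 99°, k₀ = 0.9996, false easting 500000 m, false northing 10000000 m.
Meridian distance M = (N − FN)/k₀ = -3389473.1 m.
Inverse transverse Mercator on WGS84 gives φ = -30.61510002°, λ = 100.65759988°.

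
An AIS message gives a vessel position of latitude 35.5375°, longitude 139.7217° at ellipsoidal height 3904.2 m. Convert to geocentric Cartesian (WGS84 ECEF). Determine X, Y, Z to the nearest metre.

WGS84: a = 6378137 m, e² = 0.006694380; N(φ) = a/√(1−e²sin²φ) = 6385361.639 m.
X = (N+h)·cosφ·cosλ = -3966516.377 m; Y = (N+h)·cosφ·sinλ = 3361268.637 m; Z = (N(1−e²)+h)·sinφ = 3688823.681 m.

X -3966516 m, Y 3361269 m, Z 3688824 m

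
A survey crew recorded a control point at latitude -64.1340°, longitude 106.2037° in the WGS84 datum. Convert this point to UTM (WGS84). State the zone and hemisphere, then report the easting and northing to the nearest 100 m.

Longitude 106.2037° lies in the 6° band [102°, 108°), giving zone 48; latitude is south of the equator, so 48S.
Zone 48 central meridian λ₀ = 6×48 − 183 = 105°; Δλ = +1.2037°.
Transverse Mercator on WGS84 with k₀ = 0.9996 gives E = 558590.795 m, N = 2887499.886 m.

Zone 48S: E 558600 m, N 2887500 m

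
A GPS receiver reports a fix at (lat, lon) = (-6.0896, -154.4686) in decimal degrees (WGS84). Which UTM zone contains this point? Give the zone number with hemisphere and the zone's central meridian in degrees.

UTM zone = ⌊(λ + 180)/6⌋ + 1; -154.4686° ∈ [-156°, -150°) → zone 5.
Hemisphere: S (φ < 0).
Central meridian λ₀ = 6×5 − 183 = -153°.

Zone 5S, central meridian -153°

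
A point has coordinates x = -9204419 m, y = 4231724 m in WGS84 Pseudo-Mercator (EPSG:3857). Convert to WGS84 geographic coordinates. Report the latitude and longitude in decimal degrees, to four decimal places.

lat 35.4977°, lon -82.6847°

R = 6378137 m. λ = x/R = -82.68470269°.
φ = 2·arctan(exp(y/R)) − 90° = 2·arctan(1.94152) − 90° = 35.49770020°.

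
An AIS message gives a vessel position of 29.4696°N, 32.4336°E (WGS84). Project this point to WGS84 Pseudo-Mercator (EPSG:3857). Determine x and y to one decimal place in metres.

Web Mercator is spherical with R = a = 6378137 m.
x = R·λ = 6378137 × 0.566073108 = 3610491.837 m.
y = R·ln tan(π/4 + φ/2) = 6378137 × 0.538645132 = 3435552.449 m.

x 3610491.8 m, y 3435552.4 m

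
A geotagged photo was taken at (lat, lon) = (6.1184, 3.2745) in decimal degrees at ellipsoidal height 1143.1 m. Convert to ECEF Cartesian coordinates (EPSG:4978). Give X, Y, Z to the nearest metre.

X 6332827 m, Y 362321 m, Z 675400 m

WGS84: a = 6378137 m, e² = 0.006694380; N(φ) = a/√(1−e²sin²φ) = 6378379.537 m.
X = (N+h)·cosφ·cosλ = 6332827.111 m; Y = (N+h)·cosφ·sinλ = 362320.734 m; Z = (N(1−e²)+h)·sinφ = 675400.102 m.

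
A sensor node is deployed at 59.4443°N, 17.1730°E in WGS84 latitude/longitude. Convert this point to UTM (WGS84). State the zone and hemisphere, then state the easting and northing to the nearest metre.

Zone 33N: E 623218 m, N 6591539 m

Longitude 17.1730° lies in the 6° band [12°, 18°), giving zone 33; latitude is north of the equator, so 33N.
Zone 33 central meridian λ₀ = 6×33 − 183 = 15°; Δλ = +2.1730°.
Transverse Mercator on WGS84 with k₀ = 0.9996 gives E = 623217.501 m, N = 6591539.253 m.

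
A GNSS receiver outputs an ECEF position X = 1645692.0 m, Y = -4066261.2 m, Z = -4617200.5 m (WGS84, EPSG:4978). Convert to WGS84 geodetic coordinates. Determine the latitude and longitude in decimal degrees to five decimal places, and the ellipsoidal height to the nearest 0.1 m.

lat -46.65880°, lon -67.96590°, h 1906.6 m

λ = atan2(Y, X) = -67.96589943°; p = √(X²+Y²) = 4386659.6 m.
Bowring's method on WGS84 (a = 6378137 m, b = 6356752.314 m) gives φ = -46.65879993°, h = 1906.559 m.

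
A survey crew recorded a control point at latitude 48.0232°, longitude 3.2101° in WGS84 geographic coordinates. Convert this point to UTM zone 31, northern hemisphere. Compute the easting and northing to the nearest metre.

E 515665 m, N 5318900 m

Zone 31 central meridian λ₀ = 6×31 − 183 = 3°; Δλ = +0.2101°.
Transverse Mercator on WGS84 with k₀ = 0.9996 gives E = 515665.484 m, N = 5318900.166 m.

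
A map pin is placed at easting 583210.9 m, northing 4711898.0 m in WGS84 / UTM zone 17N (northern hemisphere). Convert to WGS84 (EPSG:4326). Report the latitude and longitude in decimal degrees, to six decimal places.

lat 42.555000°, lon -79.986401°

Zone 17N: λ₀ = -81°, k₀ = 0.9996, false easting 500000 m.
Meridian distance M = (N − FN)/k₀ = 4713783.5 m.
Inverse transverse Mercator on WGS84 gives φ = 42.55499972°, λ = -79.98640051°.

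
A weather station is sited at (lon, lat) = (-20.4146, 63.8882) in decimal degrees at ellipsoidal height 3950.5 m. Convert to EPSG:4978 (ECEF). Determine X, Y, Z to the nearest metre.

WGS84: a = 6378137 m, e² = 0.006694380; N(φ) = a/√(1−e²sin²φ) = 6395420.368 m.
X = (N+h)·cosφ·cosλ = 2639620.773 m; Y = (N+h)·cosφ·sinλ = -982431.890 m; Z = (N(1−e²)+h)·sinφ = 5707787.860 m.

X 2639621 m, Y -982432 m, Z 5707788 m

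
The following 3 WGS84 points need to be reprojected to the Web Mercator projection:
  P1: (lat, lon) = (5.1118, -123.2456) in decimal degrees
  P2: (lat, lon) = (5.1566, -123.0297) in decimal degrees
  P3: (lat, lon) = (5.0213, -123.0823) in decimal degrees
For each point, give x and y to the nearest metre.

Web Mercator: x = R·λ, y = R·ln tan(π/4+φ/2), R = 6378137 m.
P1 (5.1118°, -123.2456°) → (-13719637.435, 569799.391) m.
P2 (5.1566°, -123.0297°) → (-13695603.556, 574806.594) m.
P3 (5.0213°, -123.0823°) → (-13701458.962, 559685.458) m.

P1: x -13719637 m, y 569799 m; P2: x -13695604 m, y 574807 m; P3: x -13701459 m, y 559685 m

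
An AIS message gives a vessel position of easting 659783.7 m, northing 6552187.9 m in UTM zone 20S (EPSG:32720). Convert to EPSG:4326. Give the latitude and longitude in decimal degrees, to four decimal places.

Zone 20S: λ₀ = -63°, k₀ = 0.9996, false easting 500000 m, false northing 10000000 m.
Meridian distance M = (N − FN)/k₀ = -3449191.8 m.
Inverse transverse Mercator on WGS84 gives φ = -31.15339973°, λ = -61.32369986°.

lat -31.1534°, lon -61.3237°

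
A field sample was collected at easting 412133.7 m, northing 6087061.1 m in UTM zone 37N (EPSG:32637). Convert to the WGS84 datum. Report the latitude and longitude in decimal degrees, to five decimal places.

lat 54.92280°, lon 37.62900°

Zone 37N: λ₀ = 39°, k₀ = 0.9996, false easting 500000 m.
Meridian distance M = (N − FN)/k₀ = 6089496.9 m.
Inverse transverse Mercator on WGS84 gives φ = 54.92279975°, λ = 37.62900036°.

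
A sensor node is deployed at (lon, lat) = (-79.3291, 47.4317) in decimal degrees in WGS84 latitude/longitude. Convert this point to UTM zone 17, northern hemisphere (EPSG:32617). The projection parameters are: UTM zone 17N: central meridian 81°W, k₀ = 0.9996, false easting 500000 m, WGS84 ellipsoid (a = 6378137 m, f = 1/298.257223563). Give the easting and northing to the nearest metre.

E 626003 m, N 5254492 m

Zone 17 central meridian λ₀ = 6×17 − 183 = -81°; Δλ = +1.6709°.
Transverse Mercator on WGS84 with k₀ = 0.9996 gives E = 626002.834 m, N = 5254492.479 m.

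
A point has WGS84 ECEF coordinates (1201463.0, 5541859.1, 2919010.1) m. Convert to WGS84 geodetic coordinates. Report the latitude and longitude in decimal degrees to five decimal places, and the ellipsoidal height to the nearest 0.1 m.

lat 27.39450°, lon 77.76770°, h 4160.6 m

λ = atan2(Y, X) = 77.76769965°; p = √(X²+Y²) = 5670601.0 m.
Bowring's method on WGS84 (a = 6378137 m, b = 6356752.314 m) gives φ = 27.39450041°, h = 4160.596 m.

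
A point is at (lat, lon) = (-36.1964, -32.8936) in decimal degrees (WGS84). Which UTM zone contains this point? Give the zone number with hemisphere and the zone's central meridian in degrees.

UTM zone = ⌊(λ + 180)/6⌋ + 1; -32.8936° ∈ [-36°, -30°) → zone 25.
Hemisphere: S (φ < 0).
Central meridian λ₀ = 6×25 − 183 = -33°.

Zone 25S, central meridian -33°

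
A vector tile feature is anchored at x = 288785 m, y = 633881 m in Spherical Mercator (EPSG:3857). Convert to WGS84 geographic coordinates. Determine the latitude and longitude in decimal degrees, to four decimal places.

R = 6378137 m. λ = x/R = 2.59419979°.
φ = 2·arctan(exp(y/R)) − 90° = 2·arctan(1.10449) − 90° = 5.68489924°.

lat 5.6849°, lon 2.5942°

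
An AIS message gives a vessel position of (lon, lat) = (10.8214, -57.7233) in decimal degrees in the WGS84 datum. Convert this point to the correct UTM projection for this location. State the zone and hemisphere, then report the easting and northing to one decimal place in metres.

Longitude 10.8214° lies in the 6° band [6°, 12°), giving zone 32; latitude is south of the equator, so 32S.
Zone 32 central meridian λ₀ = 6×32 − 183 = 9°; Δλ = +1.8214°.
Transverse Mercator on WGS84 with k₀ = 0.9996 gives E = 608482.889 m, N = 3600636.977 m.

Zone 32S: E 608482.9 m, N 3600637.0 m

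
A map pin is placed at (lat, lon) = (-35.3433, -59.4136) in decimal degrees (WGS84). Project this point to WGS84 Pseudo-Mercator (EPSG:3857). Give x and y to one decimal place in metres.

Web Mercator is spherical with R = a = 6378137 m.
x = R·λ = 6378137 × -1.036962940 = -6613891.698 m.
y = R·ln tan(π/4 + φ/2) = 6378137 × -0.660166544 = -4210632.663 m.

x -6613891.7 m, y -4210632.7 m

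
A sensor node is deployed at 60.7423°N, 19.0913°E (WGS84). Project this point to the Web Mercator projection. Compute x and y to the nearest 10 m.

Web Mercator is spherical with R = a = 6378137 m.
x = R·λ = 6378137 × 0.333206043 = 2125233.795 m.
y = R·ln tan(π/4 + φ/2) = 6378137 × 1.343164944 = 8566890.026 m.

x 2125230 m, y 8566890 m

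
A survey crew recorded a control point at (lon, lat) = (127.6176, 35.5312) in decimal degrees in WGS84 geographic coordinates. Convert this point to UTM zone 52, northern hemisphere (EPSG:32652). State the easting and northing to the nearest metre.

E 374670 m, N 3932832 m

Zone 52 central meridian λ₀ = 6×52 − 183 = 129°; Δλ = -1.3824°.
Transverse Mercator on WGS84 with k₀ = 0.9996 gives E = 374670.377 m, N = 3932832.472 m.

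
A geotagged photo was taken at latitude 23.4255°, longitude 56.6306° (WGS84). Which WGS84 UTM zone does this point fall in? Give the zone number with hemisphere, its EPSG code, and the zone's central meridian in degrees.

Zone 40N (EPSG:32640), central meridian 57°

UTM zone = ⌊(λ + 180)/6⌋ + 1; 56.6306° ∈ [54°, 60°) → zone 40.
Hemisphere: N (φ ≥ 0).
Central meridian λ₀ = 6×40 − 183 = 57°.
EPSG code: 32640.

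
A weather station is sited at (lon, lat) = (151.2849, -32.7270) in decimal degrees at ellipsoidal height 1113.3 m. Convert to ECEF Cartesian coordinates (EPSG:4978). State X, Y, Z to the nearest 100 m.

WGS84: a = 6378137 m, e² = 0.006694380; N(φ) = a/√(1−e²sin²φ) = 6384386.184 m.
X = (N+h)·cosφ·cosλ = -4711209.202 m; Y = (N+h)·cosφ·sinλ = 2580925.704 m; Z = (N(1−e²)+h)·sinφ = -3429129.540 m.

X -4711200 m, Y 2580900 m, Z -3429100 m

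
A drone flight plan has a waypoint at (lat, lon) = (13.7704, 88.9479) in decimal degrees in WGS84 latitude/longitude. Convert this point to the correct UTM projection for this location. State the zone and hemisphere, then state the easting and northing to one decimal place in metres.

Zone 45N: E 710598.6 m, N 1523186.3 m

Longitude 88.9479° lies in the 6° band [84°, 90°), giving zone 45; latitude is north of the equator, so 45N.
Zone 45 central meridian λ₀ = 6×45 − 183 = 87°; Δλ = +1.9479°.
Transverse Mercator on WGS84 with k₀ = 0.9996 gives E = 710598.620 m, N = 1523186.293 m.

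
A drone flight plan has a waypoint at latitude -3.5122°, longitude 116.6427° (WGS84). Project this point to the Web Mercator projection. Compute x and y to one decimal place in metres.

x 12984606.0 m, y -391221.4 m

Web Mercator is spherical with R = a = 6378137 m.
x = R·λ = 6378137 × 2.035799163 = 12984605.969 m.
y = R·ln tan(π/4 + φ/2) = 6378137 × -0.061337880 = -391221.403 m.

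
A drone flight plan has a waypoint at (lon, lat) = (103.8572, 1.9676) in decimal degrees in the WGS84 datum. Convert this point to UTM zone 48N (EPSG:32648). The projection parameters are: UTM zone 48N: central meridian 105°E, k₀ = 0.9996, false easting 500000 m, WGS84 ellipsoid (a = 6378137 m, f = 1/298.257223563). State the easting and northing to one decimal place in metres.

Zone 48 central meridian λ₀ = 6×48 − 183 = 105°; Δλ = -1.1428°.
Transverse Mercator on WGS84 with k₀ = 0.9996 gives E = 372900.983 m, N = 217523.301 m.

E 372901.0 m, N 217523.3 m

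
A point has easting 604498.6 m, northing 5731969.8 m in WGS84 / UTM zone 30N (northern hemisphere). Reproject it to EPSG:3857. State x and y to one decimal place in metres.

Unproject from UTM 30N (λ₀ = -3°) → φ = 51.72890002°, λ = -1.48690040°.
Web Mercator (R = 6378137 m): x = -165520.995 m, y = 6751254.754 m.

x -165521.0 m, y 6751254.8 m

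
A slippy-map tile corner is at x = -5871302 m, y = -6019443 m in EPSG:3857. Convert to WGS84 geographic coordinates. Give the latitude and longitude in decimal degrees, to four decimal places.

lat -47.4719°, lon -52.7428°

R = 6378137 m. λ = x/R = -52.74280324°.
φ = 2·arctan(exp(y/R)) − 90° = 2·arctan(0.38916) − 90° = -47.47189868°.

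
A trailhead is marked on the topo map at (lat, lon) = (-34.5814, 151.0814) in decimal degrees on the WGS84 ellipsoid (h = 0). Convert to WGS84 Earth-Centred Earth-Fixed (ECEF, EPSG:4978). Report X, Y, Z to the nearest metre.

X -4601425 m, Y 2542072 m, Z -3599730 m

WGS84: a = 6378137 m, e² = 0.006694380; N(φ) = a/√(1−e²sin²φ) = 6385025.524 m.
X = (N+h)·cosφ·cosλ = -4601425.017 m; Y = (N+h)·cosφ·sinλ = 2542072.399 m; Z = (N(1−e²)+h)·sinφ = -3599730.066 m.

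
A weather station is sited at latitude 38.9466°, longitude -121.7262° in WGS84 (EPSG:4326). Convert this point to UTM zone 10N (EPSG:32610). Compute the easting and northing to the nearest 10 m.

E 610390 m, N 4311620 m

Zone 10 central meridian λ₀ = 6×10 − 183 = -123°; Δλ = +1.2738°.
Transverse Mercator on WGS84 with k₀ = 0.9996 gives E = 610385.365 m, N = 4311622.140 m.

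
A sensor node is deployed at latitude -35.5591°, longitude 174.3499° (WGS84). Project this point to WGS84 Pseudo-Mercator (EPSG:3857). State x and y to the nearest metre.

Web Mercator is spherical with R = a = 6378137 m.
x = R·λ = 6378137 × 3.042979806 = 19408542.088 m.
y = R·ln tan(π/4 + φ/2) = 6378137 × -0.664790138 = -4240122.579 m.

x 19408542 m, y -4240123 m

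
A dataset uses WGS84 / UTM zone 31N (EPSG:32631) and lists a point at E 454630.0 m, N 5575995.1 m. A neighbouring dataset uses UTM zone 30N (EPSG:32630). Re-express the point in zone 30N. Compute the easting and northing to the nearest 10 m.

UTM 31N → geographic: φ = 50.33430017°, λ = 2.36250000°.
UTM 30N (λ₀ = -3°) forward: E = 881539.905 m, N = 5589563.399 m.

E 881540 m, N 5589560 m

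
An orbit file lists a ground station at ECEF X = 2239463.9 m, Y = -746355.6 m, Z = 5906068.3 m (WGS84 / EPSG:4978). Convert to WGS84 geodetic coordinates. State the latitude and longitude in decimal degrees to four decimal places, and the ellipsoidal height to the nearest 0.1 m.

lat 68.3465°, lon -18.4319°, h 652.0 m

λ = atan2(Y, X) = -18.43190088°; p = √(X²+Y²) = 2360560.4 m.
Bowring's method on WGS84 (a = 6378137 m, b = 6356752.314 m) gives φ = 68.34650023°, h = 651.958 m.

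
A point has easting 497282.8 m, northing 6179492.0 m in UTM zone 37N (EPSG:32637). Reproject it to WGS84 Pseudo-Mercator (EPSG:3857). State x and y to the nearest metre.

x 4336640 m, y 7511004 m

Unproject from UTM 37N (λ₀ = 39°) → φ = 55.76109971°, λ = 38.95669938°.
Web Mercator (R = 6378137 m): x = 4336639.938 m, y = 7511003.621 m.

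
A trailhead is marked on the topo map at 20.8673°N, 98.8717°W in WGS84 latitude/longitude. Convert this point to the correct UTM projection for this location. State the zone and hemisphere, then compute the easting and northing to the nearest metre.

Longitude -98.8717° lies in the 6° band [-102°, -96°), giving zone 14; latitude is north of the equator, so 14N.
Zone 14 central meridian λ₀ = 6×14 − 183 = -99°; Δλ = +0.1283°.
Transverse Mercator on WGS84 with k₀ = 0.9996 gives E = 513345.825 m, N = 2307466.802 m.

Zone 14N: E 513346 m, N 2307467 m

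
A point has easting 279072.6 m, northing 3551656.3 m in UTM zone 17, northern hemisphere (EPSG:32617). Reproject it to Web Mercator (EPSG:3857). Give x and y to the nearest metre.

x -9277444 m, y 3773764 m

Unproject from UTM 17N (λ₀ = -81°) → φ = 32.07959960°, λ = -83.34070005°.
Web Mercator (R = 6378137 m): x = -9277444.292 m, y = 3773763.853 m.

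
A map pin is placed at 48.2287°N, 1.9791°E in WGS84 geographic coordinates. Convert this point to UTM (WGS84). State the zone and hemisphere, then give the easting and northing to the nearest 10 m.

Zone 31N: E 424180 m, N 5342220 m

Longitude 1.9791° lies in the 6° band [0°, 6°), giving zone 31; latitude is north of the equator, so 31N.
Zone 31 central meridian λ₀ = 6×31 − 183 = 3°; Δλ = -1.0209°.
Transverse Mercator on WGS84 with k₀ = 0.9996 gives E = 424183.091 m, N = 5342223.574 m.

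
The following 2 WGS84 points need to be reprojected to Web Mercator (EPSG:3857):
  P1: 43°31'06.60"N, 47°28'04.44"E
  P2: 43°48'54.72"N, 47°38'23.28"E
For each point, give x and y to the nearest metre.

P1: x 5284102 m, y 5391229 m; P2: x 5303238 m, y 5436888 m

Web Mercator: x = R·λ, y = R·ln tan(π/4+φ/2), R = 6378137 m.
P1 (43.5185°, 47.4679°) → (5284102.457, 5391228.808) m.
P2 (43.8152°, 47.6398°) → (5303238.277, 5436888.354) m.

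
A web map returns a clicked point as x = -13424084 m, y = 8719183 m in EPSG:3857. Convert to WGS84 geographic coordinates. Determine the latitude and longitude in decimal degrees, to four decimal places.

R = 6378137 m. λ = x/R = -120.59059833°.
φ = 2·arctan(exp(y/R)) − 90° = 2·arctan(3.92373) − 90° = 61.40399810°.

lat 61.4040°, lon -120.5906°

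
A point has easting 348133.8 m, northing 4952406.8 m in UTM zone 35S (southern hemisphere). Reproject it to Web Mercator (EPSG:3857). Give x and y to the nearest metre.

x 2788987 m, y -5710960 m

Unproject from UTM 35S (λ₀ = 27°) → φ = -45.56530031°, λ = 25.05389974°.
Web Mercator (R = 6378137 m): x = 2788987.362 m, y = -5710959.849 m.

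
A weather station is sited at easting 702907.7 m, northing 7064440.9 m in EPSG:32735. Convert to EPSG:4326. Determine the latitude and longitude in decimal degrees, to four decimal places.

Zone 35S: λ₀ = 27°, k₀ = 0.9996, false easting 500000 m, false northing 10000000 m.
Meridian distance M = (N − FN)/k₀ = -2936733.8 m.
Inverse transverse Mercator on WGS84 gives φ = -26.52610036°, λ = 29.03640001°.

lat -26.5261°, lon 29.0364°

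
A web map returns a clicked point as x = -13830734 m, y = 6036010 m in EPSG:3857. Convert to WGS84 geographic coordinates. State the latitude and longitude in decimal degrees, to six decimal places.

R = 6378137 m. λ = x/R = -124.24359743°.
φ = 2·arctan(exp(y/R)) − 90° = 2·arctan(2.57631) − 90° = 47.57240018°.

lat 47.572400°, lon -124.243597°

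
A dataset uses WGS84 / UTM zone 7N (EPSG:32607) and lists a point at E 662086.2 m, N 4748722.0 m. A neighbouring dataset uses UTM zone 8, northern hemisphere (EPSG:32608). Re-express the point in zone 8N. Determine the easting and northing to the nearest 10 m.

E 172010 m, N 4754640 m

UTM 7N → geographic: φ = 42.87389986°, λ = -139.01549963°.
UTM 8N (λ₀ = -135°) forward: E = 172014.492 m, N = 4754638.270 m.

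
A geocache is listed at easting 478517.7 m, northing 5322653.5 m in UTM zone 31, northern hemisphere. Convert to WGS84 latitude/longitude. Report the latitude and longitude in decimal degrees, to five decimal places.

lat 48.05680°, lon 2.71170°

Zone 31N: λ₀ = 3°, k₀ = 0.9996, false easting 500000 m.
Meridian distance M = (N − FN)/k₀ = 5324783.4 m.
Inverse transverse Mercator on WGS84 gives φ = 48.05679963°, λ = 2.71169942°.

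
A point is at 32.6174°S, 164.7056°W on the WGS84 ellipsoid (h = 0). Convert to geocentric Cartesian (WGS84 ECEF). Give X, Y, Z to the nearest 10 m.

WGS84: a = 6378137 m, e² = 0.006694380; N(φ) = a/√(1−e²sin²φ) = 6384348.961 m.
X = (N+h)·cosφ·cosλ = -5187012.657 m; Y = (N+h)·cosφ·sinλ = -1418461.191 m; Z = (N(1−e²)+h)·sinφ = -3418296.331 m.

X -5187010 m, Y -1418460 m, Z -3418300 m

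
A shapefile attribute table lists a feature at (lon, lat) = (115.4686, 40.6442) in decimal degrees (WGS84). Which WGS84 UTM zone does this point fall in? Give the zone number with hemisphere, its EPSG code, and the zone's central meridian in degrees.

UTM zone = ⌊(λ + 180)/6⌋ + 1; 115.4686° ∈ [114°, 120°) → zone 50.
Hemisphere: N (φ ≥ 0).
Central meridian λ₀ = 6×50 − 183 = 117°.
EPSG code: 32650.

Zone 50N (EPSG:32650), central meridian 117°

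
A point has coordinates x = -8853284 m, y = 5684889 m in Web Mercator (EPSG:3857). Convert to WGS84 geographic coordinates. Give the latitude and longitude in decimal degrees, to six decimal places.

R = 6378137 m. λ = x/R = -79.53040332°.
φ = 2·arctan(exp(y/R)) − 90° = 2·arctan(2.43832) − 90° = 45.40109966°.

lat 45.401100°, lon -79.530403°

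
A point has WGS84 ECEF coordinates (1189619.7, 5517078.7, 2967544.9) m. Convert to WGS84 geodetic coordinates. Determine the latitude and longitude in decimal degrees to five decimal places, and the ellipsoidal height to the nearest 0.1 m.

λ = atan2(Y, X) = 77.83190046°; p = √(X²+Y²) = 5643877.4 m.
Bowring's method on WGS84 (a = 6378137 m, b = 6356752.314 m) gives φ = 27.89409973°, h = 3006.877 m.

lat 27.89410°, lon 77.83190°, h 3006.9 m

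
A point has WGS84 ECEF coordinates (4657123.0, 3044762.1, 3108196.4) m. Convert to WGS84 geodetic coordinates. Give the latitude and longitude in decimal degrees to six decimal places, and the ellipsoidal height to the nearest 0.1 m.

lat 29.352500°, lon 33.176100°, h 370.8 m

λ = atan2(Y, X) = 33.17609965°; p = √(X²+Y²) = 5564114.6 m.
Bowring's method on WGS84 (a = 6378137 m, b = 6356752.314 m) gives φ = 29.35249989°, h = 370.775 m.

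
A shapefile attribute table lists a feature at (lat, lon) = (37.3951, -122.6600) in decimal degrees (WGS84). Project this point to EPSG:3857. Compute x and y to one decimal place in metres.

Web Mercator is spherical with R = a = 6378137 m.
x = R·λ = 6378137 × -2.140820860 = -13654448.741 m.
y = R·ln tan(π/4 + φ/2) = 6378137 × 0.704645048 = 4494322.655 m.

x -13654448.7 m, y 4494322.7 m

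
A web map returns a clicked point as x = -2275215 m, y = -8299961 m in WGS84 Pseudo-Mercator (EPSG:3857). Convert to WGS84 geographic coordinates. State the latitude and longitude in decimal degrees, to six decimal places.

lat -59.548800°, lon -20.438604°

R = 6378137 m. λ = x/R = -20.43860409°.
φ = 2·arctan(exp(y/R)) − 90° = 2·arctan(0.27217) − 90° = -59.54879962°.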